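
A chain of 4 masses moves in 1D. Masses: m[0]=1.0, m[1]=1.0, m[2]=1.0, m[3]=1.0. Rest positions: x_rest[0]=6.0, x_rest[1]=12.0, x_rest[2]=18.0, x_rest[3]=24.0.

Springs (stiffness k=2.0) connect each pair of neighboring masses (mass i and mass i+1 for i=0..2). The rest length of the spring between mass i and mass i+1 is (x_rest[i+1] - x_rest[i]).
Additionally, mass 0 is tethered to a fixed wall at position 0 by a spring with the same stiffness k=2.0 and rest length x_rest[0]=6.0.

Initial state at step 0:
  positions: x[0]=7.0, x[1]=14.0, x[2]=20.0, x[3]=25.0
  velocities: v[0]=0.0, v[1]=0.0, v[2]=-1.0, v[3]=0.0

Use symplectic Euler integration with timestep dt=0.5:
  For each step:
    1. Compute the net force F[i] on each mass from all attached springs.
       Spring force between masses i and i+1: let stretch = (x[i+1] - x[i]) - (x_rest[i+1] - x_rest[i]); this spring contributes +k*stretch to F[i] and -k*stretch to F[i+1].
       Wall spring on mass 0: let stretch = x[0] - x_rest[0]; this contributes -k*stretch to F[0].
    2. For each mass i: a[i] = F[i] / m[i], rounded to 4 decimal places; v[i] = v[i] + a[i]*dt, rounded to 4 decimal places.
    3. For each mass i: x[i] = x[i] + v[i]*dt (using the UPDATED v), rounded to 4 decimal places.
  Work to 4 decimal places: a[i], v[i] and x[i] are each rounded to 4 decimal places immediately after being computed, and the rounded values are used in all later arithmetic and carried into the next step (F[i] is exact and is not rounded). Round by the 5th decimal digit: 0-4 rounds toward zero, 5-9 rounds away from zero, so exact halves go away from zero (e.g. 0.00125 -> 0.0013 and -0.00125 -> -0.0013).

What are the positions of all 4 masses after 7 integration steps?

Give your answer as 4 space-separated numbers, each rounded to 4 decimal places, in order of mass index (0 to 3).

Answer: 6.5782 11.3282 16.5548 22.5157

Derivation:
Step 0: x=[7.0000 14.0000 20.0000 25.0000] v=[0.0000 0.0000 -1.0000 0.0000]
Step 1: x=[7.0000 13.5000 19.0000 25.5000] v=[0.0000 -1.0000 -2.0000 1.0000]
Step 2: x=[6.7500 12.5000 18.5000 25.7500] v=[-0.5000 -2.0000 -1.0000 0.5000]
Step 3: x=[6.0000 11.6250 18.6250 25.3750] v=[-1.5000 -1.7500 0.2500 -0.7500]
Step 4: x=[5.0625 11.4375 18.6250 24.6250] v=[-1.8750 -0.3750 0.0000 -1.5000]
Step 5: x=[4.7813 11.6563 18.0313 23.8750] v=[-0.5625 0.4375 -1.1875 -1.5000]
Step 6: x=[5.5469 11.6251 17.1719 23.2032] v=[1.5312 -0.0625 -1.7188 -1.3437]
Step 7: x=[6.5782 11.3282 16.5548 22.5157] v=[2.0625 -0.5939 -1.2343 -1.3750]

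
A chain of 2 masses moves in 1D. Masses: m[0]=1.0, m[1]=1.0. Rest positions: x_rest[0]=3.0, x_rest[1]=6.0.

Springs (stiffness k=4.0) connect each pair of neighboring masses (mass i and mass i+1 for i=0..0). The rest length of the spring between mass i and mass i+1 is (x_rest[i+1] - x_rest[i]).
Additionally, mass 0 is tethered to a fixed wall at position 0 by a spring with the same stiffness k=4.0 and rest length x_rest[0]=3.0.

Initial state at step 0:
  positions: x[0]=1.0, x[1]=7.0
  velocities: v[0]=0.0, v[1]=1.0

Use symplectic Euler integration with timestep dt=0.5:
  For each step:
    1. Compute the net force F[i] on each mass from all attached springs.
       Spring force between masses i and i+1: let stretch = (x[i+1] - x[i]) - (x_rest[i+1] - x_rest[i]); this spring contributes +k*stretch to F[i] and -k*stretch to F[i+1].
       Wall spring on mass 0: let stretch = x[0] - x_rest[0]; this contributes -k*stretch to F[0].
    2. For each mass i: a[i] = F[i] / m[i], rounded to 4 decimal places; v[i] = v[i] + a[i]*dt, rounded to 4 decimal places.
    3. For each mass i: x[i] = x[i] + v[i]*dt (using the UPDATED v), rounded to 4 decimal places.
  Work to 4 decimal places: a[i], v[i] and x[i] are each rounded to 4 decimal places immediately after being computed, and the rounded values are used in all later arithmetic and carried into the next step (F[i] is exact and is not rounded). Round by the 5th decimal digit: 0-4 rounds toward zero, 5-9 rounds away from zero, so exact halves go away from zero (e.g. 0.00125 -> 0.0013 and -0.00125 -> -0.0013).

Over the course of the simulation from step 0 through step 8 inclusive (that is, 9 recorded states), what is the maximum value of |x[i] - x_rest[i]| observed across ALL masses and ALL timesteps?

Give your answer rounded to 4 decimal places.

Step 0: x=[1.0000 7.0000] v=[0.0000 1.0000]
Step 1: x=[6.0000 4.5000] v=[10.0000 -5.0000]
Step 2: x=[3.5000 6.5000] v=[-5.0000 4.0000]
Step 3: x=[0.5000 8.5000] v=[-6.0000 4.0000]
Step 4: x=[5.0000 5.5000] v=[9.0000 -6.0000]
Step 5: x=[5.0000 5.0000] v=[0.0000 -1.0000]
Step 6: x=[0.0000 7.5000] v=[-10.0000 5.0000]
Step 7: x=[2.5000 5.5000] v=[5.0000 -4.0000]
Step 8: x=[5.5000 3.5000] v=[6.0000 -4.0000]
Max displacement = 3.0000

Answer: 3.0000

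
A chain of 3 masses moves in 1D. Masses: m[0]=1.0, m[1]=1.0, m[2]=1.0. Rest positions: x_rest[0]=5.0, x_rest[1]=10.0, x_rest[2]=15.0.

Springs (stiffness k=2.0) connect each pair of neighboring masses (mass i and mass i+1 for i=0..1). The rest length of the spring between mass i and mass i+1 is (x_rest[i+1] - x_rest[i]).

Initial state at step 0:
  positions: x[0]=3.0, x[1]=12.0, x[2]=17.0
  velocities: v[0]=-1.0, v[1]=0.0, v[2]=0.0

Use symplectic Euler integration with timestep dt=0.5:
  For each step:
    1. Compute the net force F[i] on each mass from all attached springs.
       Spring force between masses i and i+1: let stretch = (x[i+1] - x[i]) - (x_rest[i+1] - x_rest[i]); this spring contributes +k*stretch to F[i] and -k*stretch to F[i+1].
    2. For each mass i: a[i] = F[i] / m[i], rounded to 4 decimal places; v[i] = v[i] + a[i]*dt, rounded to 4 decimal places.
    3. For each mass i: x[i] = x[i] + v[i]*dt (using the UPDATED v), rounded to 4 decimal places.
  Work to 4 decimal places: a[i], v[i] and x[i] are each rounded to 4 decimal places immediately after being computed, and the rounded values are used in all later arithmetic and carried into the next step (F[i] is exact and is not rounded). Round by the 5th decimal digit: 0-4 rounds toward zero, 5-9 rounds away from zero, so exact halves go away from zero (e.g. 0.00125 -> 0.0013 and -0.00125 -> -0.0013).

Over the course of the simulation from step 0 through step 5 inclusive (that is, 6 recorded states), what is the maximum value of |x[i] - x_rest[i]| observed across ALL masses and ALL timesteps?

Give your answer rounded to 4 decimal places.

Answer: 2.7500

Derivation:
Step 0: x=[3.0000 12.0000 17.0000] v=[-1.0000 0.0000 0.0000]
Step 1: x=[4.5000 10.0000 17.0000] v=[3.0000 -4.0000 0.0000]
Step 2: x=[6.2500 8.7500 16.0000] v=[3.5000 -2.5000 -2.0000]
Step 3: x=[6.7500 9.8750 13.8750] v=[1.0000 2.2500 -4.2500]
Step 4: x=[6.3125 11.4375 12.2500] v=[-0.8750 3.1250 -3.2500]
Step 5: x=[5.9375 10.8438 12.7188] v=[-0.7500 -1.1875 0.9375]
Max displacement = 2.7500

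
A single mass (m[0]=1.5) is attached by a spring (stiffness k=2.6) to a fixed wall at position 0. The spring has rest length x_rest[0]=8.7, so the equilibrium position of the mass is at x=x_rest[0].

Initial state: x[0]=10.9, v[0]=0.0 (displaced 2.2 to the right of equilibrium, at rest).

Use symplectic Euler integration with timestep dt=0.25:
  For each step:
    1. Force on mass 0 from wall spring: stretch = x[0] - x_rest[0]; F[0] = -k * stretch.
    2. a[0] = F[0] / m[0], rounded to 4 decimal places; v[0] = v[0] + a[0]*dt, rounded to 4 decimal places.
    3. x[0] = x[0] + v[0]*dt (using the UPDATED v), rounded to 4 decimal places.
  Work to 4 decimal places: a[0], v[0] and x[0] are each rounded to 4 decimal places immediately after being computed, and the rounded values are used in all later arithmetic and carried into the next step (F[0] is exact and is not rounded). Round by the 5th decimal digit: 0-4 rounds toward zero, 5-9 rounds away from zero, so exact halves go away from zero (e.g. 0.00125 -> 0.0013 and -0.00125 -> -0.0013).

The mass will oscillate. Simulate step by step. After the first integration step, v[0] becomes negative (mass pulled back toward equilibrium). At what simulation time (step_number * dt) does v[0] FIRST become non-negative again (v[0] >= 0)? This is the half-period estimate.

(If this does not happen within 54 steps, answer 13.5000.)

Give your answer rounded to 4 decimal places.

Step 0: x=[10.9000] v=[0.0000]
Step 1: x=[10.6617] v=[-0.9533]
Step 2: x=[10.2109] v=[-1.8034]
Step 3: x=[9.5964] v=[-2.4581]
Step 4: x=[8.8848] v=[-2.8466]
Step 5: x=[8.1531] v=[-2.9267]
Step 6: x=[7.4807] v=[-2.6897]
Step 7: x=[6.9404] v=[-2.1613]
Step 8: x=[6.5907] v=[-1.3988]
Step 9: x=[6.4695] v=[-0.4848]
Step 10: x=[6.5900] v=[0.4818]
First v>=0 after going negative at step 10, time=2.5000

Answer: 2.5000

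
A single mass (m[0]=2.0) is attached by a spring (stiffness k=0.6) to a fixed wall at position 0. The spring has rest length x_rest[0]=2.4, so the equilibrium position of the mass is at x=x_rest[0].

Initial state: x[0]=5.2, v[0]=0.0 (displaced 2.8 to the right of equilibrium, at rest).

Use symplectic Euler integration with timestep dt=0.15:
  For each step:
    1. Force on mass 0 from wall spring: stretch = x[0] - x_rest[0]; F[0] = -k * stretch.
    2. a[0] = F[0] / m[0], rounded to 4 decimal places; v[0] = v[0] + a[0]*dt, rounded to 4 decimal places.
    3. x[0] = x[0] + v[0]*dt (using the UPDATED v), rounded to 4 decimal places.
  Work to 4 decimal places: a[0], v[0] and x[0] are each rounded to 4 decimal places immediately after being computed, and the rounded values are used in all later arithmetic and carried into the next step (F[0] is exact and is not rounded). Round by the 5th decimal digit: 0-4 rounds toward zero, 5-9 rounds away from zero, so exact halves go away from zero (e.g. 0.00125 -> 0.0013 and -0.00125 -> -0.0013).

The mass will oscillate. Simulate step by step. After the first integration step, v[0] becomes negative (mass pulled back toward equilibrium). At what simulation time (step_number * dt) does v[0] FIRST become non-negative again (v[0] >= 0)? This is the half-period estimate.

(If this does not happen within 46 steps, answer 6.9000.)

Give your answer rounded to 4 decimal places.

Answer: 5.8500

Derivation:
Step 0: x=[5.2000] v=[0.0000]
Step 1: x=[5.1811] v=[-0.1260]
Step 2: x=[5.1434] v=[-0.2511]
Step 3: x=[5.0872] v=[-0.3746]
Step 4: x=[5.0129] v=[-0.4955]
Step 5: x=[4.9209] v=[-0.6131]
Step 6: x=[4.8119] v=[-0.7265]
Step 7: x=[4.6867] v=[-0.8350]
Step 8: x=[4.5460] v=[-0.9379]
Step 9: x=[4.3908] v=[-1.0345]
Step 10: x=[4.2222] v=[-1.1241]
Step 11: x=[4.0413] v=[-1.2061]
Step 12: x=[3.8493] v=[-1.2800]
Step 13: x=[3.6475] v=[-1.3452]
Step 14: x=[3.4373] v=[-1.4013]
Step 15: x=[3.2201] v=[-1.4480]
Step 16: x=[2.9974] v=[-1.4849]
Step 17: x=[2.7706] v=[-1.5118]
Step 18: x=[2.5413] v=[-1.5285]
Step 19: x=[2.3111] v=[-1.5349]
Step 20: x=[2.0815] v=[-1.5309]
Step 21: x=[1.8540] v=[-1.5166]
Step 22: x=[1.6302] v=[-1.4920]
Step 23: x=[1.4116] v=[-1.4574]
Step 24: x=[1.1997] v=[-1.4129]
Step 25: x=[0.9959] v=[-1.3589]
Step 26: x=[0.8015] v=[-1.2957]
Step 27: x=[0.6179] v=[-1.2238]
Step 28: x=[0.4464] v=[-1.1436]
Step 29: x=[0.2880] v=[-1.0557]
Step 30: x=[0.1439] v=[-0.9607]
Step 31: x=[0.0150] v=[-0.8592]
Step 32: x=[-0.0978] v=[-0.7519]
Step 33: x=[-0.1937] v=[-0.6395]
Step 34: x=[-0.2721] v=[-0.5228]
Step 35: x=[-0.3325] v=[-0.4026]
Step 36: x=[-0.3744] v=[-0.2796]
Step 37: x=[-0.3976] v=[-0.1548]
Step 38: x=[-0.4019] v=[-0.0289]
Step 39: x=[-0.3873] v=[0.0972]
First v>=0 after going negative at step 39, time=5.8500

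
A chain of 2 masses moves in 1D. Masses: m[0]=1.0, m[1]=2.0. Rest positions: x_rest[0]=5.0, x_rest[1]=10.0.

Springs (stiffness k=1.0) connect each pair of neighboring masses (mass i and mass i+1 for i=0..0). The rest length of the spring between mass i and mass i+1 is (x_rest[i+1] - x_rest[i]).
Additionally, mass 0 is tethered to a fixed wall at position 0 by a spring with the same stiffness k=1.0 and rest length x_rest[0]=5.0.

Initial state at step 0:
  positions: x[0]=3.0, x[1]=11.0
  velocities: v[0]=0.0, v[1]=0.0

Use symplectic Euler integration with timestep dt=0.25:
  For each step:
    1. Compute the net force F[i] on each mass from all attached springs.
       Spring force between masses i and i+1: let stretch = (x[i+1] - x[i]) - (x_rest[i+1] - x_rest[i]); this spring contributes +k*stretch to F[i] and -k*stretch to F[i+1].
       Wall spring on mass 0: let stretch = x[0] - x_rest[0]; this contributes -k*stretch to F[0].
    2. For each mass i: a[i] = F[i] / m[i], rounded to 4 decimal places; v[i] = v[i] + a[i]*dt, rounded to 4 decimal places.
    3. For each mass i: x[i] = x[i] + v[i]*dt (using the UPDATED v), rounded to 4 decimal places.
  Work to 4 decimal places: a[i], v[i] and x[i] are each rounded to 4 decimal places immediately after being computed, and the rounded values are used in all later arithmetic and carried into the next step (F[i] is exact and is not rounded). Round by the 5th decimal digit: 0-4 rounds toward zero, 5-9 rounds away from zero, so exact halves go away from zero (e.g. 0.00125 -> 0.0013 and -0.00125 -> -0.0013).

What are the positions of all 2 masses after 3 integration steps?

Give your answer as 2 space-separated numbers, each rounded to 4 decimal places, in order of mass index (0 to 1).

Step 0: x=[3.0000 11.0000] v=[0.0000 0.0000]
Step 1: x=[3.3125 10.9063] v=[1.2500 -0.3750]
Step 2: x=[3.8926 10.7315] v=[2.3203 -0.6992]
Step 3: x=[4.6568 10.4992] v=[3.0569 -0.9291]

Answer: 4.6568 10.4992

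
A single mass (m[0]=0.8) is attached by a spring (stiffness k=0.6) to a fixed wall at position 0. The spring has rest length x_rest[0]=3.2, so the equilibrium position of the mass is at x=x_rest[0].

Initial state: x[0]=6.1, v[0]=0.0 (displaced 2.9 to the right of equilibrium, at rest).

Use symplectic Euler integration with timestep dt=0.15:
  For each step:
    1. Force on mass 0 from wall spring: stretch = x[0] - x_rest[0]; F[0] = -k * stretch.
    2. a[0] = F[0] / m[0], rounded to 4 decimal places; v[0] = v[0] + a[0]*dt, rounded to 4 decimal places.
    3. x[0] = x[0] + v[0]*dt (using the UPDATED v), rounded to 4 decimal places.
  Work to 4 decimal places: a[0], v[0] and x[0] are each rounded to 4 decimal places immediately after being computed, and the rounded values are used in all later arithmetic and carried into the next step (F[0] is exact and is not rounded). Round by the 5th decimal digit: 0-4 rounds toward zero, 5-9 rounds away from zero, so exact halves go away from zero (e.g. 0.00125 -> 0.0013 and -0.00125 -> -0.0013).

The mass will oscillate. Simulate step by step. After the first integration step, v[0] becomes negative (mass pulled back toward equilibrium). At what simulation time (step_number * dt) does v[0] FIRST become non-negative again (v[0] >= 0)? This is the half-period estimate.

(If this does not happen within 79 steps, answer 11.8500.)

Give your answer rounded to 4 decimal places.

Answer: 3.7500

Derivation:
Step 0: x=[6.1000] v=[0.0000]
Step 1: x=[6.0511] v=[-0.3263]
Step 2: x=[5.9541] v=[-0.6470]
Step 3: x=[5.8106] v=[-0.9568]
Step 4: x=[5.6230] v=[-1.2505]
Step 5: x=[5.3945] v=[-1.5231]
Step 6: x=[5.1290] v=[-1.7700]
Step 7: x=[4.8310] v=[-1.9870]
Step 8: x=[4.5054] v=[-2.1705]
Step 9: x=[4.1578] v=[-2.3174]
Step 10: x=[3.7940] v=[-2.4252]
Step 11: x=[3.4202] v=[-2.4920]
Step 12: x=[3.0427] v=[-2.5168]
Step 13: x=[2.6678] v=[-2.4991]
Step 14: x=[2.3019] v=[-2.4392]
Step 15: x=[1.9512] v=[-2.3382]
Step 16: x=[1.6215] v=[-2.1977]
Step 17: x=[1.3185] v=[-2.0201]
Step 18: x=[1.0472] v=[-1.8084]
Step 19: x=[0.8123] v=[-1.5662]
Step 20: x=[0.6177] v=[-1.2976]
Step 21: x=[0.4666] v=[-1.0071]
Step 22: x=[0.3617] v=[-0.6996]
Step 23: x=[0.3047] v=[-0.3803]
Step 24: x=[0.2965] v=[-0.0546]
Step 25: x=[0.3373] v=[0.2720]
First v>=0 after going negative at step 25, time=3.7500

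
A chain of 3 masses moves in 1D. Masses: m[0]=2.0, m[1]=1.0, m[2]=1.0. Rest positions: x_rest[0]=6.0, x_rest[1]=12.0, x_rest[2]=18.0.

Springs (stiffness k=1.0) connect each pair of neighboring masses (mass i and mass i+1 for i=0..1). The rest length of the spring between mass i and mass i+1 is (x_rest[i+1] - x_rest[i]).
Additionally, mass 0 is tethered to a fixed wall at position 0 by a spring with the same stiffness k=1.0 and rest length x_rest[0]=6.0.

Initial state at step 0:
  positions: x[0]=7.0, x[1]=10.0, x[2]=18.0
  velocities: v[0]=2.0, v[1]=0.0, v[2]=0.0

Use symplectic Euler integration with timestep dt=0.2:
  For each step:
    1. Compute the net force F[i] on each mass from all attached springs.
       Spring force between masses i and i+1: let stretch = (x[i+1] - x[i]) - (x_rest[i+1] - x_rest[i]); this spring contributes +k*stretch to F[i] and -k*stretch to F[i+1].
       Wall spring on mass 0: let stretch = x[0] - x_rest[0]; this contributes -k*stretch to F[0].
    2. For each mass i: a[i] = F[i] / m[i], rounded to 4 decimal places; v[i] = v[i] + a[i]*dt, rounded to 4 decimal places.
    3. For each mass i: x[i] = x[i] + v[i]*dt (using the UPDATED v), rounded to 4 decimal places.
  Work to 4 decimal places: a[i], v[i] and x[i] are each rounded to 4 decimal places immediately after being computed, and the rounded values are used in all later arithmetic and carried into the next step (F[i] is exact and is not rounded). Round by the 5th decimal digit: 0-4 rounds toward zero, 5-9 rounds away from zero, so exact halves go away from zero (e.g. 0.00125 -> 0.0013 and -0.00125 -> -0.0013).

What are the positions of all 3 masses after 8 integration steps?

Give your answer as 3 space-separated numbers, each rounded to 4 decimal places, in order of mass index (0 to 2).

Answer: 7.4031 14.4583 17.0530

Derivation:
Step 0: x=[7.0000 10.0000 18.0000] v=[2.0000 0.0000 0.0000]
Step 1: x=[7.3200 10.2000 17.9200] v=[1.6000 1.0000 -0.4000]
Step 2: x=[7.5512 10.5936 17.7712] v=[1.1560 1.9680 -0.7440]
Step 3: x=[7.6922 11.1526 17.5753] v=[0.7051 2.7950 -0.9795]
Step 4: x=[7.7486 11.8301 17.3625] v=[0.2819 3.3875 -1.0640]
Step 5: x=[7.7316 12.5656 17.1684] v=[-0.0848 3.6777 -0.9705]
Step 6: x=[7.6567 13.2919 17.0302] v=[-0.3746 3.6315 -0.6911]
Step 7: x=[7.5413 13.9423 16.9824] v=[-0.5768 3.2521 -0.2388]
Step 8: x=[7.4031 14.4583 17.0530] v=[-0.6908 2.5799 0.3532]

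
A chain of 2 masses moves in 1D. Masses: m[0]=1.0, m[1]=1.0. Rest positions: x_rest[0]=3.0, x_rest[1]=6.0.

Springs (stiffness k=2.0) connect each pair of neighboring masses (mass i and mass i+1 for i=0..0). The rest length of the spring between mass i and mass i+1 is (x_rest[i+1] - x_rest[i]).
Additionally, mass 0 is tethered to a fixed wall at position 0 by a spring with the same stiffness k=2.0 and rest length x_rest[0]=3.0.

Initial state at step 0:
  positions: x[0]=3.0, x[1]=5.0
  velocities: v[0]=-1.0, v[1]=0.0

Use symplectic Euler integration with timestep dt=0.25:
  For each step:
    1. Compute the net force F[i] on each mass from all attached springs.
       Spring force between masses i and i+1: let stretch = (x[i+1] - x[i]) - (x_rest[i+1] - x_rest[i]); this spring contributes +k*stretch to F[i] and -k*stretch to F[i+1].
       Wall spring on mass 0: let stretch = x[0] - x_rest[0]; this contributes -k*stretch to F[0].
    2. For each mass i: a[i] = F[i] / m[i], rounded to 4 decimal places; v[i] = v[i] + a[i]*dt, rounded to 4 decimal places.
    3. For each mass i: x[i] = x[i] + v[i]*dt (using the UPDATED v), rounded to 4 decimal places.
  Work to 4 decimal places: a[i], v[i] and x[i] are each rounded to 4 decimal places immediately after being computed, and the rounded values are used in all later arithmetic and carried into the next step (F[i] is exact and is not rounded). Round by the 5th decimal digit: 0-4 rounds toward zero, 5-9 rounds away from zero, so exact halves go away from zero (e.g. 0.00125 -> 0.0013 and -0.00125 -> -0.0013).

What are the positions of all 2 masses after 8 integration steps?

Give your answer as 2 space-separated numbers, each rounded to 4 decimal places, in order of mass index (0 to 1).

Answer: 3.2464 5.4358

Derivation:
Step 0: x=[3.0000 5.0000] v=[-1.0000 0.0000]
Step 1: x=[2.6250 5.1250] v=[-1.5000 0.5000]
Step 2: x=[2.2344 5.3125] v=[-1.5625 0.7500]
Step 3: x=[1.9492 5.4903] v=[-1.1407 0.7110]
Step 4: x=[1.8630 5.6004] v=[-0.3448 0.4405]
Step 5: x=[2.0111 5.6184] v=[0.5924 0.0718]
Step 6: x=[2.3587 5.5604] v=[1.3905 -0.2319]
Step 7: x=[2.8117 5.4772] v=[1.8120 -0.3328]
Step 8: x=[3.2464 5.4358] v=[1.7389 -0.1656]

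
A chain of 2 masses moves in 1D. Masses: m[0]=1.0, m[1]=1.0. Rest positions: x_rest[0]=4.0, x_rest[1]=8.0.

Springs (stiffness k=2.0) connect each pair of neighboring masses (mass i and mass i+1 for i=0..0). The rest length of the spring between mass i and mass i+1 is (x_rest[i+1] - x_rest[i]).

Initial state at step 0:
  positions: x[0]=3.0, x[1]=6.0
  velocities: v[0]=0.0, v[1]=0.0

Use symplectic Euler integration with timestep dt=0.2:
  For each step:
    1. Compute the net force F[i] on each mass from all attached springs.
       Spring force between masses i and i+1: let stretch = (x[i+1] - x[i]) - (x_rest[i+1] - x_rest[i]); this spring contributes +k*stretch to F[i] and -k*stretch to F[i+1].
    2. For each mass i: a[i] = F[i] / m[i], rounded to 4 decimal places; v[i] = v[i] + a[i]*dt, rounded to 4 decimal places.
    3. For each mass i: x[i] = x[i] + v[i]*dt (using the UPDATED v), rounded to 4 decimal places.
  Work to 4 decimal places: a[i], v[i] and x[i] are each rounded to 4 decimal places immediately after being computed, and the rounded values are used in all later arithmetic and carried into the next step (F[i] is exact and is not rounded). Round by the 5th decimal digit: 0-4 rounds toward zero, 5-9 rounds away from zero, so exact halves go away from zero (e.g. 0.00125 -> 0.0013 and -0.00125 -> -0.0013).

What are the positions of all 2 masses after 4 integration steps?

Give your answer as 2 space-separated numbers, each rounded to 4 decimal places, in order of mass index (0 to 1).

Answer: 2.3780 6.6220

Derivation:
Step 0: x=[3.0000 6.0000] v=[0.0000 0.0000]
Step 1: x=[2.9200 6.0800] v=[-0.4000 0.4000]
Step 2: x=[2.7728 6.2272] v=[-0.7360 0.7360]
Step 3: x=[2.5820 6.4180] v=[-0.9542 0.9542]
Step 4: x=[2.3780 6.6220] v=[-1.0198 1.0198]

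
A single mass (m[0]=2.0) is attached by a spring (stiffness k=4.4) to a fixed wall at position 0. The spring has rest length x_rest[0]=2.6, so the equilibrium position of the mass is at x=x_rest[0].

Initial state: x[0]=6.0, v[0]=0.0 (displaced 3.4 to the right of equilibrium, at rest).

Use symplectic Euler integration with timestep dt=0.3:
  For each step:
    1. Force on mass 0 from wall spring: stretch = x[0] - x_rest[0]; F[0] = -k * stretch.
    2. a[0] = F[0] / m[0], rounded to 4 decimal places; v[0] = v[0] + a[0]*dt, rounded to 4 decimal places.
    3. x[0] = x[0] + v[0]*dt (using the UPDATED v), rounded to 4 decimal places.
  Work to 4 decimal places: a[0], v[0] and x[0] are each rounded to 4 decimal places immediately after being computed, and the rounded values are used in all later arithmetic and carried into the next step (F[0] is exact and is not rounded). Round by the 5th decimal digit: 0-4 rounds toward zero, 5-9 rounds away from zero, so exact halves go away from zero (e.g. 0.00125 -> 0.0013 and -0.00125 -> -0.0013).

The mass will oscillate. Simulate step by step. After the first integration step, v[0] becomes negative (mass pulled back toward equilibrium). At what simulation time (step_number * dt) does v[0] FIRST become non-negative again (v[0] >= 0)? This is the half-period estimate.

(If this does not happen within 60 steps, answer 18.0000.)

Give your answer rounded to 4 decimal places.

Step 0: x=[6.0000] v=[0.0000]
Step 1: x=[5.3268] v=[-2.2440]
Step 2: x=[4.1137] v=[-4.0437]
Step 3: x=[2.6009] v=[-5.0427]
Step 4: x=[1.0879] v=[-5.0433]
Step 5: x=[-0.1257] v=[-4.0453]
Step 6: x=[-0.7996] v=[-2.2464]
Step 7: x=[-0.8004] v=[-0.0027]
Step 8: x=[-0.1279] v=[2.2416]
First v>=0 after going negative at step 8, time=2.4000

Answer: 2.4000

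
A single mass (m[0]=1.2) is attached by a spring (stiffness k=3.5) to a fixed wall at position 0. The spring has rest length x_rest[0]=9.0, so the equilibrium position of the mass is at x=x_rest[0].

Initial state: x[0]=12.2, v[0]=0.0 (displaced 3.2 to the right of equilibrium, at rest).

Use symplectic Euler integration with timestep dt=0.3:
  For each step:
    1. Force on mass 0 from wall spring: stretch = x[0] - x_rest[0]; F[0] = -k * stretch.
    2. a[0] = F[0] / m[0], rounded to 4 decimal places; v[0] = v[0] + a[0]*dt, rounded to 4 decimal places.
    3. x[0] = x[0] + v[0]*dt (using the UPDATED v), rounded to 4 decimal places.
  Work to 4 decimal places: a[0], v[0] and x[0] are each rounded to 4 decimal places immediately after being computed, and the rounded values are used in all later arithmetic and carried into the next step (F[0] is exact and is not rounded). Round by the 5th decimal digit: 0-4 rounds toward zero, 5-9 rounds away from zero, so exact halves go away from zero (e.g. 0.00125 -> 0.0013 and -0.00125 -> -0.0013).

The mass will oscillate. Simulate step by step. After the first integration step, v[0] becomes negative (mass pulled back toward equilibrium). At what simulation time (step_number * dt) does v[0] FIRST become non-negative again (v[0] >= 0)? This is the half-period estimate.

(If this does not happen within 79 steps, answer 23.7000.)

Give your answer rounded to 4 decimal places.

Answer: 2.1000

Derivation:
Step 0: x=[12.2000] v=[0.0000]
Step 1: x=[11.3600] v=[-2.8000]
Step 2: x=[9.9005] v=[-4.8650]
Step 3: x=[8.2046] v=[-5.6530]
Step 4: x=[6.7175] v=[-4.9570]
Step 5: x=[5.8296] v=[-2.9598]
Step 6: x=[5.7739] v=[-0.1857]
Step 7: x=[6.5651] v=[2.6372]
First v>=0 after going negative at step 7, time=2.1000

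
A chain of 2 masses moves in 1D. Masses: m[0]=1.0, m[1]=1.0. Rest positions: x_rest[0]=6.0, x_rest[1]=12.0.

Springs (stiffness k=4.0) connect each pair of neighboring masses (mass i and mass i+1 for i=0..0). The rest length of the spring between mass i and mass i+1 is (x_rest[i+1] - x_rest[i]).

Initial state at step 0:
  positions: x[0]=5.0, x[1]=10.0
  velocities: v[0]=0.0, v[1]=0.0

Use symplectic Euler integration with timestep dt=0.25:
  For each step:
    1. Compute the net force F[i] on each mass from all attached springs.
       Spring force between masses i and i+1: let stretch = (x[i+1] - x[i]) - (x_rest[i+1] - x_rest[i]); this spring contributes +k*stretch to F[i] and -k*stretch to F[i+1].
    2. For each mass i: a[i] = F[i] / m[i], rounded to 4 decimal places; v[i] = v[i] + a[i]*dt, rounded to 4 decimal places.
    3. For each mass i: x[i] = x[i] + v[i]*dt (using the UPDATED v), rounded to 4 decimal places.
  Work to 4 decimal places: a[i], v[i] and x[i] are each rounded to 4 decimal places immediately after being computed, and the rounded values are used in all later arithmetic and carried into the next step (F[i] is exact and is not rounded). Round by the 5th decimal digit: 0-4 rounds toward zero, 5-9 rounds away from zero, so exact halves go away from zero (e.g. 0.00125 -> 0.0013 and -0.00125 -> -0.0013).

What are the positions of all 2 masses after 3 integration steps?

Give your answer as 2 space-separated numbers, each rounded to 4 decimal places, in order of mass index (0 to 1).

Step 0: x=[5.0000 10.0000] v=[0.0000 0.0000]
Step 1: x=[4.7500 10.2500] v=[-1.0000 1.0000]
Step 2: x=[4.3750 10.6250] v=[-1.5000 1.5000]
Step 3: x=[4.0625 10.9375] v=[-1.2500 1.2500]

Answer: 4.0625 10.9375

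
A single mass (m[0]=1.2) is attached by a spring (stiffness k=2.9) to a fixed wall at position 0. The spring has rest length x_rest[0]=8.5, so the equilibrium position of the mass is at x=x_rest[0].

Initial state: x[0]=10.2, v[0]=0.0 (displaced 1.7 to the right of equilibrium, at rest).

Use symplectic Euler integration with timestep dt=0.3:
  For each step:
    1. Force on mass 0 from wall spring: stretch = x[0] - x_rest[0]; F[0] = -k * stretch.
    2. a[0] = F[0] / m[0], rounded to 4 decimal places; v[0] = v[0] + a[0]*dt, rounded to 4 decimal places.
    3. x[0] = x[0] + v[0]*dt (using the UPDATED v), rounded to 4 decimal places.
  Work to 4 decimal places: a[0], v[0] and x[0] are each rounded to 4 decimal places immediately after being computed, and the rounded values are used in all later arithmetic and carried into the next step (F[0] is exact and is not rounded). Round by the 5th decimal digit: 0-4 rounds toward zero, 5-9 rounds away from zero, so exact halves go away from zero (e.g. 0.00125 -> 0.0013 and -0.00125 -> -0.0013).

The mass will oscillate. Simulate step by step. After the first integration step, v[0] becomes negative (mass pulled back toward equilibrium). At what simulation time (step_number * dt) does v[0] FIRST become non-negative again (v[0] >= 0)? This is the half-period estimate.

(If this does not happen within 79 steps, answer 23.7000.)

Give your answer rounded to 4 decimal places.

Answer: 2.1000

Derivation:
Step 0: x=[10.2000] v=[0.0000]
Step 1: x=[9.8303] v=[-1.2325]
Step 2: x=[9.1712] v=[-2.1970]
Step 3: x=[8.3661] v=[-2.6836]
Step 4: x=[7.5902] v=[-2.5865]
Step 5: x=[7.0121] v=[-1.9269]
Step 6: x=[6.7576] v=[-0.8482]
Step 7: x=[6.8821] v=[0.4150]
First v>=0 after going negative at step 7, time=2.1000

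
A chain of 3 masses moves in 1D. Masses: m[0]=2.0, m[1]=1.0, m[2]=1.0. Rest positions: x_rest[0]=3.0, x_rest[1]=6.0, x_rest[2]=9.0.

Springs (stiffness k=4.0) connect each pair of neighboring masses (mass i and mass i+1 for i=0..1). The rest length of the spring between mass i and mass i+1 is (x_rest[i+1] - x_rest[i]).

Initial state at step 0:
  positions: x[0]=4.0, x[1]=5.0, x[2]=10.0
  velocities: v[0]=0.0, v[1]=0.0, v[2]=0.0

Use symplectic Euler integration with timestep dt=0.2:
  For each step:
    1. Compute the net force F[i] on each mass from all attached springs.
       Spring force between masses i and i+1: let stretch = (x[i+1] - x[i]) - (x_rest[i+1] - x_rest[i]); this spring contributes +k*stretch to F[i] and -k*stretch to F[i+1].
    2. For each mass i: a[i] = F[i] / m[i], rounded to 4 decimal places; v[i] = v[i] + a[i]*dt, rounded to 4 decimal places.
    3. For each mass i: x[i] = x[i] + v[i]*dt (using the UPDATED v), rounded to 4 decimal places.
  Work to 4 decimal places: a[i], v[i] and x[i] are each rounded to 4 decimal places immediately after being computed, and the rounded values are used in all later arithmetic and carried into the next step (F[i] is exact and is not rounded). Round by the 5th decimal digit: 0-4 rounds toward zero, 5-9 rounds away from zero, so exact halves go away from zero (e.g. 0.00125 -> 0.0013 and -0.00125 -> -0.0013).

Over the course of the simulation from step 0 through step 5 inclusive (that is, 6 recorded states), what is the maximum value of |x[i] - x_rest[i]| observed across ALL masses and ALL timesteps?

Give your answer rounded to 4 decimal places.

Answer: 1.9949

Derivation:
Step 0: x=[4.0000 5.0000 10.0000] v=[0.0000 0.0000 0.0000]
Step 1: x=[3.8400 5.6400 9.6800] v=[-0.8000 3.2000 -1.6000]
Step 2: x=[3.5840 6.6384 9.1936] v=[-1.2800 4.9920 -2.4320]
Step 3: x=[3.3324 7.5569 8.7784] v=[-1.2582 4.5926 -2.0762]
Step 4: x=[3.1787 7.9949 8.6477] v=[-0.7684 2.1902 -0.6534]
Step 5: x=[3.1703 7.7668 8.8926] v=[-0.0419 -1.1405 1.2244]
Max displacement = 1.9949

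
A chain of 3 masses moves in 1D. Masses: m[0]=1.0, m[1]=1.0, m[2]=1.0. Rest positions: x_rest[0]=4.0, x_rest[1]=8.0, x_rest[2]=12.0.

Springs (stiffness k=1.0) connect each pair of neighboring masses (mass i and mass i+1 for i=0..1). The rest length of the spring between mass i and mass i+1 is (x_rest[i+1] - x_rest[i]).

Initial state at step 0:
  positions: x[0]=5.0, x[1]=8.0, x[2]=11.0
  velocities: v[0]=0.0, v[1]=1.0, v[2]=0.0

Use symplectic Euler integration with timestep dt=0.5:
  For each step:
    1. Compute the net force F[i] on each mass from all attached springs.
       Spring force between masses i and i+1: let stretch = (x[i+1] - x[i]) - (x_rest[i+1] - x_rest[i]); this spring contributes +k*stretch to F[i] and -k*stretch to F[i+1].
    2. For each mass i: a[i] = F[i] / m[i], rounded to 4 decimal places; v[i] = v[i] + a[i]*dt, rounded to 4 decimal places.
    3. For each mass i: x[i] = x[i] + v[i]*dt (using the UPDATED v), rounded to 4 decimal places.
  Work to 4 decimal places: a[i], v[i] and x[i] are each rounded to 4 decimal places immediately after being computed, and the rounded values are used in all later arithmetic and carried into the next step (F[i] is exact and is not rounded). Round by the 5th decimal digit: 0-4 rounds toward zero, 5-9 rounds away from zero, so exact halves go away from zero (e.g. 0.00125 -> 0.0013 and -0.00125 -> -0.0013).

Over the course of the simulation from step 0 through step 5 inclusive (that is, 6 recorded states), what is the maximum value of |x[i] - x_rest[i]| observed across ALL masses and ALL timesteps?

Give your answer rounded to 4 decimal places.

Answer: 2.0070

Derivation:
Step 0: x=[5.0000 8.0000 11.0000] v=[0.0000 1.0000 0.0000]
Step 1: x=[4.7500 8.5000 11.2500] v=[-0.5000 1.0000 0.5000]
Step 2: x=[4.4375 8.7500 11.8125] v=[-0.6250 0.5000 1.1250]
Step 3: x=[4.2031 8.6875 12.6094] v=[-0.4688 -0.1250 1.5938]
Step 4: x=[4.0898 8.4844 13.4259] v=[-0.2266 -0.4063 1.6329]
Step 5: x=[4.0752 8.4180 14.0070] v=[-0.0293 -0.1329 1.1622]
Max displacement = 2.0070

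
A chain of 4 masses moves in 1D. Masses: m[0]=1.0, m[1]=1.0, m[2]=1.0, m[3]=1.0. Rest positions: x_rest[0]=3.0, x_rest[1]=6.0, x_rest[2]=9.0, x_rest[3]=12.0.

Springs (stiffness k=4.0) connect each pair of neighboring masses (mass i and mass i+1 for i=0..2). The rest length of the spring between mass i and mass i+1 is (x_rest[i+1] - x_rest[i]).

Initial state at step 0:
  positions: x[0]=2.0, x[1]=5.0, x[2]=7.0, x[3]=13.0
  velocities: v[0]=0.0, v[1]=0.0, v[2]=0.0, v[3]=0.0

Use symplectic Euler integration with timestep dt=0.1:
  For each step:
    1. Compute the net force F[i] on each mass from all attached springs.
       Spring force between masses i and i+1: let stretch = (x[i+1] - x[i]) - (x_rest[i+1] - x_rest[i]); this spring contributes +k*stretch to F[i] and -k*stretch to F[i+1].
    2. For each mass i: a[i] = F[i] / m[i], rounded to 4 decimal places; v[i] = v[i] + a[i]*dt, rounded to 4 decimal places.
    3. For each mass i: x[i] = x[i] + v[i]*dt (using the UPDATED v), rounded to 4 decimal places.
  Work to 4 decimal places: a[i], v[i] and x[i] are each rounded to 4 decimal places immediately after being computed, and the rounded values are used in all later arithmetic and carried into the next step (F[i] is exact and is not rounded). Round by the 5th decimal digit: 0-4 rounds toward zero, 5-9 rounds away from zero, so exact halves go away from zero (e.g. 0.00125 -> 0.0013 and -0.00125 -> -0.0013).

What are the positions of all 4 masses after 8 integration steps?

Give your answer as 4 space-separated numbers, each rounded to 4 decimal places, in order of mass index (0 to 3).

Answer: 1.8341 4.9465 9.6833 10.5362

Derivation:
Step 0: x=[2.0000 5.0000 7.0000 13.0000] v=[0.0000 0.0000 0.0000 0.0000]
Step 1: x=[2.0000 4.9600 7.1600 12.8800] v=[0.0000 -0.4000 1.6000 -1.2000]
Step 2: x=[1.9984 4.8896 7.4608 12.6512] v=[-0.0160 -0.7040 3.0080 -2.2880]
Step 3: x=[1.9925 4.8064 7.8664 12.3348] v=[-0.0595 -0.8320 4.0557 -3.1642]
Step 4: x=[1.9791 4.7330 8.3283 11.9596] v=[-0.1339 -0.7336 4.6191 -3.7516]
Step 5: x=[1.9559 4.6933 8.7917 11.5592] v=[-0.2323 -0.3970 4.6335 -4.0041]
Step 6: x=[1.9222 4.7080 9.2018 11.1681] v=[-0.3373 0.1474 4.1011 -3.9111]
Step 7: x=[1.8799 4.7911 9.5108 10.8183] v=[-0.4230 0.8306 3.0901 -3.4976]
Step 8: x=[1.8341 4.9465 9.6833 10.5362] v=[-0.4585 1.5540 1.7252 -2.8206]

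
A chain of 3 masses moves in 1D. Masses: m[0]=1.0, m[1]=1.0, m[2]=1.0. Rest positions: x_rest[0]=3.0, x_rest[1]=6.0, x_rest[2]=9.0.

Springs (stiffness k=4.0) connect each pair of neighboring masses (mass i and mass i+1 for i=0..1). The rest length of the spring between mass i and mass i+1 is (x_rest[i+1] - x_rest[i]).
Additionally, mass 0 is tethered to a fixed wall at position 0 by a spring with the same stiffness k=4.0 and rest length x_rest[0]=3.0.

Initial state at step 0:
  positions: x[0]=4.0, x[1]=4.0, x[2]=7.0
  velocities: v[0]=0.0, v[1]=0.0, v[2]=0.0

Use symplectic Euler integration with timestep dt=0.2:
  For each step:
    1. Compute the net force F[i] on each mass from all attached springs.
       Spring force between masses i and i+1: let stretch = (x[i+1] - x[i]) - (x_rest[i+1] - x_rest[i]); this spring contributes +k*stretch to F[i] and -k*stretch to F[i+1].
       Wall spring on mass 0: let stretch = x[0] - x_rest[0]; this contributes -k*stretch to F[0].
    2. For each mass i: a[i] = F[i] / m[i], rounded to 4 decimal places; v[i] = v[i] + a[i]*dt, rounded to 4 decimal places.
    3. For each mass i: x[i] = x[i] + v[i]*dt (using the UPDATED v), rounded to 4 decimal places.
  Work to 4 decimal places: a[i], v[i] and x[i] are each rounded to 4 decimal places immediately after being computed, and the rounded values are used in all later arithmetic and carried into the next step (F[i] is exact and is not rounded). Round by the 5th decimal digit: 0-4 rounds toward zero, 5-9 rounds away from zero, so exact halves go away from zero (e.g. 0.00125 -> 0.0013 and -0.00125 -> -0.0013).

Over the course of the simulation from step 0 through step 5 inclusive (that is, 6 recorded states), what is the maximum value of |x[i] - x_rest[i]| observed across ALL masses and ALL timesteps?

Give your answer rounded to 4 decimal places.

Answer: 2.0293

Derivation:
Step 0: x=[4.0000 4.0000 7.0000] v=[0.0000 0.0000 0.0000]
Step 1: x=[3.3600 4.4800 7.0000] v=[-3.2000 2.4000 0.0000]
Step 2: x=[2.3616 5.1840 7.0768] v=[-4.9920 3.5200 0.3840]
Step 3: x=[1.4369 5.7393 7.3308] v=[-4.6234 2.7763 1.2698]
Step 4: x=[0.9707 5.8608 7.8101] v=[-2.3310 0.6076 2.3966]
Step 5: x=[1.1316 5.5118 8.4575] v=[0.8045 -1.7450 3.2372]
Max displacement = 2.0293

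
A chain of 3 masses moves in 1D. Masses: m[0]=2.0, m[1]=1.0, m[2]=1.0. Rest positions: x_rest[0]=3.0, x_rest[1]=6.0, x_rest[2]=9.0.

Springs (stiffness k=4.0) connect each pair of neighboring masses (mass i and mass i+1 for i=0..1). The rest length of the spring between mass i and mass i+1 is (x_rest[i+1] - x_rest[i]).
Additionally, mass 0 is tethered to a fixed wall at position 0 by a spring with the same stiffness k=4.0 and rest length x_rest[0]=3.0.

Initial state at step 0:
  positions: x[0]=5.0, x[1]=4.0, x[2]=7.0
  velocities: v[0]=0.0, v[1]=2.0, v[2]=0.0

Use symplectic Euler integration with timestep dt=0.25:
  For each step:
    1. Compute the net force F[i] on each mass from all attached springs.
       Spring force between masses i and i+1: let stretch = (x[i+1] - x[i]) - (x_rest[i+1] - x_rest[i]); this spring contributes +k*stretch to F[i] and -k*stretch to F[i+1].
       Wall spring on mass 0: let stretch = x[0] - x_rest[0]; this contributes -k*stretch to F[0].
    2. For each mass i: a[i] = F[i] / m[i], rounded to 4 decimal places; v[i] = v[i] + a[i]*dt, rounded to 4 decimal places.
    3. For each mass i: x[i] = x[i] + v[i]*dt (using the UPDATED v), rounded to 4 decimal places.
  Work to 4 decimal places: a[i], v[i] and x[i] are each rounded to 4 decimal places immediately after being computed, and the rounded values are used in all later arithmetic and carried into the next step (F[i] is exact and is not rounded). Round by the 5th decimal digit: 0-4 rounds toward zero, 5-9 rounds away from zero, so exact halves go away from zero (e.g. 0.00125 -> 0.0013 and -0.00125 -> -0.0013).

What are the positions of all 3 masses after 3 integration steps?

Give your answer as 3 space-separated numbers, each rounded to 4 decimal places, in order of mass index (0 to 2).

Answer: 2.1016 7.7188 8.4219

Derivation:
Step 0: x=[5.0000 4.0000 7.0000] v=[0.0000 2.0000 0.0000]
Step 1: x=[4.2500 5.5000 7.0000] v=[-3.0000 6.0000 0.0000]
Step 2: x=[3.1250 7.0625 7.3750] v=[-4.5000 6.2500 1.5000]
Step 3: x=[2.1016 7.7188 8.4219] v=[-4.0938 2.6250 4.1875]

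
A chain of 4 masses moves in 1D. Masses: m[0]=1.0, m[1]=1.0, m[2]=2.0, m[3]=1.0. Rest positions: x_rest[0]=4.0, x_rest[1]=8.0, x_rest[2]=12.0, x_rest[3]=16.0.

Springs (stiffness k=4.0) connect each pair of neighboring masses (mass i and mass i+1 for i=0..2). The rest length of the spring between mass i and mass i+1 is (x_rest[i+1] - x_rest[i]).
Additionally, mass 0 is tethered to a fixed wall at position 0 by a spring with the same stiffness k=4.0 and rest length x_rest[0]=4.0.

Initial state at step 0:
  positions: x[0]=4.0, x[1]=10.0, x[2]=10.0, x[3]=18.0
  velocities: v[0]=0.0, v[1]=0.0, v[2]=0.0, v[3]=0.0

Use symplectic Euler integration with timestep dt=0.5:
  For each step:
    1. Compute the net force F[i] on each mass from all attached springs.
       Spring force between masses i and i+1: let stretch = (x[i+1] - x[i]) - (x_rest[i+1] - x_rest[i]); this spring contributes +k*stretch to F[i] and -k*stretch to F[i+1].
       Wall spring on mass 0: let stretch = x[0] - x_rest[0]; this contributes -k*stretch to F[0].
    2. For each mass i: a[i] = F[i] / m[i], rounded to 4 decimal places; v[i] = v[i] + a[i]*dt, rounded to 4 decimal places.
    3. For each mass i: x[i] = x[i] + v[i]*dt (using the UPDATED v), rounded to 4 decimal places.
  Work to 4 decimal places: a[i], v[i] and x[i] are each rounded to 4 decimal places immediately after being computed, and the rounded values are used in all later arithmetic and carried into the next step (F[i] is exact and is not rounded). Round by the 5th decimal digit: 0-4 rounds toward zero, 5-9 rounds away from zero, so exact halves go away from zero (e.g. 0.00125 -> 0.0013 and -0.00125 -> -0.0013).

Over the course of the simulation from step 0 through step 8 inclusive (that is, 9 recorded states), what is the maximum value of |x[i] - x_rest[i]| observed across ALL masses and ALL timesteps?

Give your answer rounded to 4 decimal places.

Answer: 5.0000

Derivation:
Step 0: x=[4.0000 10.0000 10.0000 18.0000] v=[0.0000 0.0000 0.0000 0.0000]
Step 1: x=[6.0000 4.0000 14.0000 14.0000] v=[4.0000 -12.0000 8.0000 -8.0000]
Step 2: x=[0.0000 10.0000 13.0000 14.0000] v=[-12.0000 12.0000 -2.0000 0.0000]
Step 3: x=[4.0000 9.0000 11.0000 17.0000] v=[8.0000 -2.0000 -4.0000 6.0000]
Step 4: x=[9.0000 5.0000 11.0000 18.0000] v=[10.0000 -8.0000 0.0000 2.0000]
Step 5: x=[1.0000 11.0000 11.5000 16.0000] v=[-16.0000 12.0000 1.0000 -4.0000]
Step 6: x=[2.0000 7.5000 14.0000 13.5000] v=[2.0000 -7.0000 5.0000 -5.0000]
Step 7: x=[6.5000 5.0000 13.0000 15.5000] v=[9.0000 -5.0000 -2.0000 4.0000]
Step 8: x=[3.0000 12.0000 9.2500 19.0000] v=[-7.0000 14.0000 -7.5000 7.0000]
Max displacement = 5.0000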